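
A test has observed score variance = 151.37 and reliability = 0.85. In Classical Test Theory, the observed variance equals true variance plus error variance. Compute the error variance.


var_true = rxx * var_obs = 0.85 * 151.37 = 128.6645
var_error = var_obs - var_true
var_error = 151.37 - 128.6645
var_error = 22.7055

22.7055


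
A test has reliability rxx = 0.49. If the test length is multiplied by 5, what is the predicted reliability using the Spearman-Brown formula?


r_new = (n * rxx) / (1 + (n-1) * rxx)
r_new = (5 * 0.49) / (1 + 4 * 0.49)
r_new = 2.45 / 2.96
r_new = 0.8277

0.8277


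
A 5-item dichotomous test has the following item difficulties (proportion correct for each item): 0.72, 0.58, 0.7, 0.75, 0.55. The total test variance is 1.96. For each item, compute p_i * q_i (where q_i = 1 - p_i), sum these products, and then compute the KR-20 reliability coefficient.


For each item, compute p_i * q_i:
  Item 1: 0.72 * 0.28 = 0.2016
  Item 2: 0.58 * 0.42 = 0.2436
  Item 3: 0.7 * 0.3 = 0.21
  Item 4: 0.75 * 0.25 = 0.1875
  Item 5: 0.55 * 0.45 = 0.2475
Sum(p_i * q_i) = 0.2016 + 0.2436 + 0.21 + 0.1875 + 0.2475 = 1.0902
KR-20 = (k/(k-1)) * (1 - Sum(p_i*q_i) / Var_total)
= (5/4) * (1 - 1.0902/1.96)
= 1.25 * 0.4438
KR-20 = 0.5547

0.5547


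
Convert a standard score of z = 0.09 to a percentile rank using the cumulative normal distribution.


CDF(z) = 0.5 * (1 + erf(z/sqrt(2)))
erf(0.0636) = 0.0717
CDF = 0.5359
Percentile rank = 0.5359 * 100 = 53.59

53.59


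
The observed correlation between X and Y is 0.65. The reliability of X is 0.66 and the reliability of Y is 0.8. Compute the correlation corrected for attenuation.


r_corrected = rxy / sqrt(rxx * ryy)
= 0.65 / sqrt(0.66 * 0.8)
= 0.65 / sqrt(0.528)
= 0.65 / 0.726636
r_corrected = 0.8945

0.8945


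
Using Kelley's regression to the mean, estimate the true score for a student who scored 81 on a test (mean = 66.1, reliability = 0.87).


T_est = rxx * X + (1 - rxx) * mean
T_est = 0.87 * 81 + 0.13 * 66.1
T_est = 70.47 + 8.593
T_est = 79.063

79.063


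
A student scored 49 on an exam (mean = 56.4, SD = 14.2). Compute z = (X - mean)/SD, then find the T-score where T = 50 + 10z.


z = (X - mean) / SD = (49 - 56.4) / 14.2
z = -7.4 / 14.2
z = -0.5211
T-score = T = 50 + 10z
Carry z at full precision (z = -7.4 / 14.2) into the conversion:
T-score = 50 + 10 * (-7.4 / 14.2) = 50 + -74 / 14.2
T-score = 50 + -5.2113
T-score = 44.7887

44.7887


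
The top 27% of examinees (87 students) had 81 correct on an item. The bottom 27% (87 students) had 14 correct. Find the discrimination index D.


p_upper = 81/87 = 0.931
p_lower = 14/87 = 0.1609
D = 0.931 - 0.1609 = 0.7701

0.7701


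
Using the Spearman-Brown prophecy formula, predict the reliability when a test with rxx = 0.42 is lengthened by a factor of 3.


r_new = (n * rxx) / (1 + (n-1) * rxx)
r_new = (3 * 0.42) / (1 + 2 * 0.42)
r_new = 1.26 / 1.84
r_new = 0.6848

0.6848


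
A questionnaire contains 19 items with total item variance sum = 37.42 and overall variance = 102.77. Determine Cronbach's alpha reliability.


alpha = (k/(k-1)) * (1 - sum(si^2)/s_total^2)
= (19/18) * (1 - 37.42/102.77)
alpha = 0.6712

0.6712


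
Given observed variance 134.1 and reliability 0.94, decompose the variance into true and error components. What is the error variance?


var_true = rxx * var_obs = 0.94 * 134.1 = 126.054
var_error = var_obs - var_true
var_error = 134.1 - 126.054
var_error = 8.046

8.046


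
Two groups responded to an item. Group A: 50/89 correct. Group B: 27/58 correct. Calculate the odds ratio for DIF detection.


Odds_A = 50/39 = 1.2821
Odds_B = 27/31 = 0.871
OR = Odds_A / Odds_B = 1.2821 / 0.871
Exactly, OR = (50 * 31) / (39 * 27) = 1550 / 1053
OR = 1.472

1.472


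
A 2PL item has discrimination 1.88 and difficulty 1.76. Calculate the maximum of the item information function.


For 2PL, max info at theta = b = 1.76
I_max = a^2 / 4 = 1.88^2 / 4
= 3.5344 / 4
I_max = 0.8836

0.8836


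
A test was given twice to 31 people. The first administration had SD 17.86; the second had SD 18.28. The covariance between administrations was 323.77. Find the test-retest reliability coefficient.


r = cov(X,Y) / (SD_X * SD_Y)
r = 323.77 / (17.86 * 18.28)
r = 323.77 / 326.4808
r = 0.9917

0.9917


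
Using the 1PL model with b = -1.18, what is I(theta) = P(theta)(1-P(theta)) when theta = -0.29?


P = 1/(1+exp(-(-0.29--1.18))) = 0.7089
I = P*(1-P) = 0.7089 * 0.2911
I = 0.2064

0.2064


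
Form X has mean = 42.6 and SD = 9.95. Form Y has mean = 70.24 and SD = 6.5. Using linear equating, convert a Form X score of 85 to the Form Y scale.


slope = SD_Y / SD_X = 6.5 / 9.95 ~ 0.6533
intercept = mean_Y - slope * mean_X = 70.24 - (6.5 / 9.95) * 42.6 ~ 42.4109
Y = slope * X + intercept. To avoid rounding drift from the rounded slope/intercept, evaluate the equivalent form Y = mean_Y + SD_Y * (X - mean_X) / SD_X at full precision:
Y = 70.24 + 6.5 * (85 - 42.6) / 9.95
Y = 70.24 + 6.5 * 42.4 / 9.95
Y = 70.24 + 275.6 / 9.95
Y = 70.24 + 27.6985
Y = 97.9385

97.9385


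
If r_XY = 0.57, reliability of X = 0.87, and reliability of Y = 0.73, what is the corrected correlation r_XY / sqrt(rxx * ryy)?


r_corrected = rxy / sqrt(rxx * ryy)
= 0.57 / sqrt(0.87 * 0.73)
= 0.57 / sqrt(0.6351)
= 0.57 / 0.796932
r_corrected = 0.7152

0.7152


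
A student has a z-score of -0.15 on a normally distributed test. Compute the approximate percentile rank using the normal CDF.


CDF(z) = 0.5 * (1 + erf(z/sqrt(2)))
erf(-0.1061) = -0.1192
CDF = 0.4404
Percentile rank = 0.4404 * 100 = 44.04

44.04


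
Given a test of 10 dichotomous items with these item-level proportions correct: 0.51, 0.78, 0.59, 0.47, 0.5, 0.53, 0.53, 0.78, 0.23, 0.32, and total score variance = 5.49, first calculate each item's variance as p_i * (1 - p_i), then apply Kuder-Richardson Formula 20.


For each item, compute p_i * q_i:
  Item 1: 0.51 * 0.49 = 0.2499
  Item 2: 0.78 * 0.22 = 0.1716
  Item 3: 0.59 * 0.41 = 0.2419
  Item 4: 0.47 * 0.53 = 0.2491
  Item 5: 0.5 * 0.5 = 0.25
  Item 6: 0.53 * 0.47 = 0.2491
  Item 7: 0.53 * 0.47 = 0.2491
  Item 8: 0.78 * 0.22 = 0.1716
  Item 9: 0.23 * 0.77 = 0.1771
  Item 10: 0.32 * 0.68 = 0.2176
Sum(p_i * q_i) = 0.2499 + 0.1716 + 0.2419 + 0.2491 + 0.25 + 0.2491 + 0.2491 + 0.1716 + 0.1771 + 0.2176 = 2.227
KR-20 = (k/(k-1)) * (1 - Sum(p_i*q_i) / Var_total)
= (10/9) * (1 - 2.227/5.49)
= 1.1111 * 0.5944
KR-20 = 0.6604

0.6604


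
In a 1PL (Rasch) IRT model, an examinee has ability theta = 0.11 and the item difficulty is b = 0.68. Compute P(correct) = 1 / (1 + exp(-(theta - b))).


theta - b = 0.11 - 0.68 = -0.57
exp(-(theta - b)) = exp(0.57) = 1.7683
P = 1 / (1 + 1.7683)
P = 0.3612

0.3612


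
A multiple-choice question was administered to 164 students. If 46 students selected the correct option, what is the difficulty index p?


Item difficulty p = number correct / total examinees
p = 46 / 164
p = 0.2805

0.2805


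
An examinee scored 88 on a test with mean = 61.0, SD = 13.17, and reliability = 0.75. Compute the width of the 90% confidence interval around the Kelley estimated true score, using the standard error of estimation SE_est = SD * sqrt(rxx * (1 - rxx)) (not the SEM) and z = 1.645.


True score estimate = 0.75*88 + 0.25*61.0 = 81.25
SE_est = SD * sqrt(rxx * (1 - rxx)) = 13.17 * sqrt(0.75 * 0.25) = 13.17 * sqrt(0.1875) = 5.702777
CI = T_est +/- z * SE_est, so width = 2 * z * SE_est = 2 * 1.645 * 5.702777
Width = 18.7621

18.7621


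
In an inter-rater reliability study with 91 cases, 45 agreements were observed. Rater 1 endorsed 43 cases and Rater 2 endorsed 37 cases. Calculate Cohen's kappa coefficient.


P_o = 45/91 = 0.494505
P_e = (43*37 + 48*54) / 8281 = 0.505132
kappa = (P_o - P_e) / (1 - P_e)
kappa = (0.494505 - 0.505132) / (1 - 0.505132)
kappa = -0.0215

-0.0215


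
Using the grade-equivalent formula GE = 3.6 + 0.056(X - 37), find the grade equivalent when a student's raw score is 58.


raw - median = 58 - 37 = 21
slope * diff = 0.056 * 21 = 1.176
GE = 3.6 + 1.176
GE = 4.776

4.776


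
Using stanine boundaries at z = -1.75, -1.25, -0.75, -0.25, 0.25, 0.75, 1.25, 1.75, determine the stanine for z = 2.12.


Stanine boundaries: [-1.75, -1.25, -0.75, -0.25, 0.25, 0.75, 1.25, 1.75]
z = 2.12
Check each boundary:
  z >= -1.75 -> could be stanine 2
  z >= -1.25 -> could be stanine 3
  z >= -0.75 -> could be stanine 4
  z >= -0.25 -> could be stanine 5
  z >= 0.25 -> could be stanine 6
  z >= 0.75 -> could be stanine 7
  z >= 1.25 -> could be stanine 8
  z >= 1.75 -> could be stanine 9
Highest qualifying boundary gives stanine = 9

9


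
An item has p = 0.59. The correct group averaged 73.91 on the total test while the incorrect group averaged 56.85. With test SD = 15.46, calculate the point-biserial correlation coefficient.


q = 1 - p = 0.41
rpb = ((M1 - M0) / SD) * sqrt(p * q)
rpb = ((73.91 - 56.85) / 15.46) * sqrt(0.59 * 0.41)
rpb = 0.5427

0.5427


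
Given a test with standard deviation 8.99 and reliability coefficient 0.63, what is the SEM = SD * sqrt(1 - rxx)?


SEM = SD * sqrt(1 - rxx)
SEM = 8.99 * sqrt(1 - 0.63)
SEM = 8.99 * sqrt(0.37) = 8.99 * 0.608276
SEM = 5.4684

5.4684


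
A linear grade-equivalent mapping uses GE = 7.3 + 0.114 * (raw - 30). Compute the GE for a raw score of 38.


raw - median = 38 - 30 = 8
slope * diff = 0.114 * 8 = 0.912
GE = 7.3 + 0.912
GE = 8.212

8.212


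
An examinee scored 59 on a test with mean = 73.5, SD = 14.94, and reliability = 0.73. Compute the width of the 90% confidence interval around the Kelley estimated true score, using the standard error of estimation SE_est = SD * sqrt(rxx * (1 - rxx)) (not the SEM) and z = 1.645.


True score estimate = 0.73*59 + 0.27*73.5 = 62.915
SE_est = SD * sqrt(rxx * (1 - rxx)) = 14.94 * sqrt(0.73 * 0.27) = 14.94 * sqrt(0.1971) = 6.632754
CI = T_est +/- z * SE_est, so width = 2 * z * SE_est = 2 * 1.645 * 6.632754
Width = 21.8218

21.8218


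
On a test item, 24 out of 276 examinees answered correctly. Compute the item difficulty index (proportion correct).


Item difficulty p = number correct / total examinees
p = 24 / 276
p = 0.087

0.087


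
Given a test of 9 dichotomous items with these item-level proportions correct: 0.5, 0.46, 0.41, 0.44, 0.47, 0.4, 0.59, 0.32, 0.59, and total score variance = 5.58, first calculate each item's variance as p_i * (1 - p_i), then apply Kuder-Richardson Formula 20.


For each item, compute p_i * q_i:
  Item 1: 0.5 * 0.5 = 0.25
  Item 2: 0.46 * 0.54 = 0.2484
  Item 3: 0.41 * 0.59 = 0.2419
  Item 4: 0.44 * 0.56 = 0.2464
  Item 5: 0.47 * 0.53 = 0.2491
  Item 6: 0.4 * 0.6 = 0.24
  Item 7: 0.59 * 0.41 = 0.2419
  Item 8: 0.32 * 0.68 = 0.2176
  Item 9: 0.59 * 0.41 = 0.2419
Sum(p_i * q_i) = 0.25 + 0.2484 + 0.2419 + 0.2464 + 0.2491 + 0.24 + 0.2419 + 0.2176 + 0.2419 = 2.1772
KR-20 = (k/(k-1)) * (1 - Sum(p_i*q_i) / Var_total)
= (9/8) * (1 - 2.1772/5.58)
= 1.125 * 0.6098
KR-20 = 0.686

0.686


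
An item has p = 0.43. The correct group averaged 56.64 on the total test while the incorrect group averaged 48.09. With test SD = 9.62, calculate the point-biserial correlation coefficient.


q = 1 - p = 0.57
rpb = ((M1 - M0) / SD) * sqrt(p * q)
rpb = ((56.64 - 48.09) / 9.62) * sqrt(0.43 * 0.57)
rpb = 0.44

0.44


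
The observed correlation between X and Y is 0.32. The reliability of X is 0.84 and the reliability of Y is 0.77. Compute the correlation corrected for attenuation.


r_corrected = rxy / sqrt(rxx * ryy)
= 0.32 / sqrt(0.84 * 0.77)
= 0.32 / sqrt(0.6468)
= 0.32 / 0.804239
r_corrected = 0.3979

0.3979


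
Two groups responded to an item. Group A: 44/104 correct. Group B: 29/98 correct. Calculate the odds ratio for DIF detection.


Odds_A = 44/60 = 0.7333
Odds_B = 29/69 = 0.4203
OR = Odds_A / Odds_B = 0.7333 / 0.4203
Exactly, OR = (44 * 69) / (60 * 29) = 3036 / 1740
OR = 1.7448

1.7448


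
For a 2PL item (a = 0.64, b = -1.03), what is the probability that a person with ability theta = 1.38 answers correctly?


a*(theta - b) = 0.64 * (1.38 - -1.03) = 1.5424
exp(-1.5424) = 0.2139
P = 1 / (1 + 0.2139)
P = 0.8238

0.8238


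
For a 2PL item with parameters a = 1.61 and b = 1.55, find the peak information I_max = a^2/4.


For 2PL, max info at theta = b = 1.55
I_max = a^2 / 4 = 1.61^2 / 4
= 2.5921 / 4
I_max = 0.648

0.648


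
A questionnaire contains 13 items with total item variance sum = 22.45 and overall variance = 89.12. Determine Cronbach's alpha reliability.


alpha = (k/(k-1)) * (1 - sum(si^2)/s_total^2)
= (13/12) * (1 - 22.45/89.12)
alpha = 0.8104

0.8104


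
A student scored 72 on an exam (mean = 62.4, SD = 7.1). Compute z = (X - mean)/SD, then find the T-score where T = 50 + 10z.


z = (X - mean) / SD = (72 - 62.4) / 7.1
z = 9.6 / 7.1
z = 1.3521
T-score = T = 50 + 10z
Carry z at full precision (z = 9.6 / 7.1) into the conversion:
T-score = 50 + 10 * (9.6 / 7.1) = 50 + 96 / 7.1
T-score = 50 + 13.5211
T-score = 63.5211

63.5211


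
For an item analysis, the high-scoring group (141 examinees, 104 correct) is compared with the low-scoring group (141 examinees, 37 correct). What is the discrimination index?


p_upper = 104/141 = 0.7376
p_lower = 37/141 = 0.2624
D = 0.7376 - 0.2624 = 0.4752

0.4752


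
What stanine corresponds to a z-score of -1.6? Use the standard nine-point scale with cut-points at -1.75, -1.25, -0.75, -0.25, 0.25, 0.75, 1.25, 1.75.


Stanine boundaries: [-1.75, -1.25, -0.75, -0.25, 0.25, 0.75, 1.25, 1.75]
z = -1.6
Check each boundary:
  z >= -1.75 -> could be stanine 2
  z < -1.25
  z < -0.75
  z < -0.25
  z < 0.25
  z < 0.75
  z < 1.25
  z < 1.75
Highest qualifying boundary gives stanine = 2

2


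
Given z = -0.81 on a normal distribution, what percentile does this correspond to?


CDF(z) = 0.5 * (1 + erf(z/sqrt(2)))
erf(-0.5728) = -0.5821
CDF = 0.209
Percentile rank = 0.209 * 100 = 20.9

20.9


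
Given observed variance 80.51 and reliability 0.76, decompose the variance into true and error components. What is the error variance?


var_true = rxx * var_obs = 0.76 * 80.51 = 61.1876
var_error = var_obs - var_true
var_error = 80.51 - 61.1876
var_error = 19.3224

19.3224


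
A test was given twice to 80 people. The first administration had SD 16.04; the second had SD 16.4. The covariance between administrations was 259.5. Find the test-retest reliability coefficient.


r = cov(X,Y) / (SD_X * SD_Y)
r = 259.5 / (16.04 * 16.4)
r = 259.5 / 263.056
r = 0.9865

0.9865


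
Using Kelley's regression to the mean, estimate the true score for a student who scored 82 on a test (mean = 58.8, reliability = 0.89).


T_est = rxx * X + (1 - rxx) * mean
T_est = 0.89 * 82 + 0.11 * 58.8
T_est = 72.98 + 6.468
T_est = 79.448

79.448


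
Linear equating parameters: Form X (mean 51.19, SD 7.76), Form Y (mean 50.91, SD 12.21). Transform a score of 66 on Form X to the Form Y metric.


slope = SD_Y / SD_X = 12.21 / 7.76 ~ 1.5735
intercept = mean_Y - slope * mean_X = 50.91 - (12.21 / 7.76) * 51.19 ~ -29.6351
Y = slope * X + intercept. To avoid rounding drift from the rounded slope/intercept, evaluate the equivalent form Y = mean_Y + SD_Y * (X - mean_X) / SD_X at full precision:
Y = 50.91 + 12.21 * (66 - 51.19) / 7.76
Y = 50.91 + 12.21 * 14.81 / 7.76
Y = 50.91 + 180.8301 / 7.76
Y = 50.91 + 23.3028
Y = 74.2128

74.2128


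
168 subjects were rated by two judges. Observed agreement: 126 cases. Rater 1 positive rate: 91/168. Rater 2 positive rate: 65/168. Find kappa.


P_o = 126/168 = 0.75
P_e = (91*65 + 77*103) / 28224 = 0.490575
kappa = (P_o - P_e) / (1 - P_e)
kappa = (0.75 - 0.490575) / (1 - 0.490575)
kappa = 0.5093

0.5093


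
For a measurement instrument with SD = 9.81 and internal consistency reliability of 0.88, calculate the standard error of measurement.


SEM = SD * sqrt(1 - rxx)
SEM = 9.81 * sqrt(1 - 0.88)
SEM = 9.81 * sqrt(0.12) = 9.81 * 0.34641
SEM = 3.3983

3.3983


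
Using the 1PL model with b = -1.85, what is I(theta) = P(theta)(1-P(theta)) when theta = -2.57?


P = 1/(1+exp(-(-2.57--1.85))) = 0.3274
I = P*(1-P) = 0.3274 * 0.6726
I = 0.2202

0.2202


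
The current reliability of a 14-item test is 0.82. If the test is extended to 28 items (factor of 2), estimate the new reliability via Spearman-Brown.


r_new = (n * rxx) / (1 + (n-1) * rxx)
r_new = (2 * 0.82) / (1 + 1 * 0.82)
r_new = 1.64 / 1.82
r_new = 0.9011

0.9011


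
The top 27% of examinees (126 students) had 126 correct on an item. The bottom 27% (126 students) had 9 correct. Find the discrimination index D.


p_upper = 126/126 = 1.0
p_lower = 9/126 = 0.0714
D = 1.0 - 0.0714 = 0.9286

0.9286


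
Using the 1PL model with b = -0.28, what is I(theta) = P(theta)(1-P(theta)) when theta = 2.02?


P = 1/(1+exp(-(2.02--0.28))) = 0.9089
I = P*(1-P) = 0.9089 * 0.0911
I = 0.0828

0.0828


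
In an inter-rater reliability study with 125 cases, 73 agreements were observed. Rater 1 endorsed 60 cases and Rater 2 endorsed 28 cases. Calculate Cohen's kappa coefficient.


P_o = 73/125 = 0.584
P_e = (60*28 + 65*97) / 15625 = 0.51104
kappa = (P_o - P_e) / (1 - P_e)
kappa = (0.584 - 0.51104) / (1 - 0.51104)
kappa = 0.1492

0.1492


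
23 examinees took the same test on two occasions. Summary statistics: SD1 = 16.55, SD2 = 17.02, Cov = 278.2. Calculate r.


r = cov(X,Y) / (SD_X * SD_Y)
r = 278.2 / (16.55 * 17.02)
r = 278.2 / 281.681
r = 0.9876

0.9876


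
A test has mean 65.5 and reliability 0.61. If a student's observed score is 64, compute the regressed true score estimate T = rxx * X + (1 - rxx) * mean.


T_est = rxx * X + (1 - rxx) * mean
T_est = 0.61 * 64 + 0.39 * 65.5
T_est = 39.04 + 25.545
T_est = 64.585

64.585


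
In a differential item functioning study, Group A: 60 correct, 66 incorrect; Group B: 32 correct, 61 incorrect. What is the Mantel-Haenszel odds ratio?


Odds_A = 60/66 = 0.9091
Odds_B = 32/61 = 0.5246
OR = Odds_A / Odds_B = 0.9091 / 0.5246
Exactly, OR = (60 * 61) / (66 * 32) = 3660 / 2112
OR = 1.733

1.733


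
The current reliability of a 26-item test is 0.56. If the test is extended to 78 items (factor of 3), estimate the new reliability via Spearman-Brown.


r_new = (n * rxx) / (1 + (n-1) * rxx)
r_new = (3 * 0.56) / (1 + 2 * 0.56)
r_new = 1.68 / 2.12
r_new = 0.7925

0.7925


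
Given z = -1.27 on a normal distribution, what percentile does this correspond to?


CDF(z) = 0.5 * (1 + erf(z/sqrt(2)))
erf(-0.898) = -0.7959
CDF = 0.102
Percentile rank = 0.102 * 100 = 10.2

10.2


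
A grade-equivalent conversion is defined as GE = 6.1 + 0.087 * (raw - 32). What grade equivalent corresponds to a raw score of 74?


raw - median = 74 - 32 = 42
slope * diff = 0.087 * 42 = 3.654
GE = 6.1 + 3.654
GE = 9.754

9.754


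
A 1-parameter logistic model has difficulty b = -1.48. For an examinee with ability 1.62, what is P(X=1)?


theta - b = 1.62 - -1.48 = 3.1
exp(-(theta - b)) = exp(-3.1) = 0.045
P = 1 / (1 + 0.045)
P = 0.9569

0.9569


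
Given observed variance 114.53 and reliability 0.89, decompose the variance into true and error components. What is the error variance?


var_true = rxx * var_obs = 0.89 * 114.53 = 101.9317
var_error = var_obs - var_true
var_error = 114.53 - 101.9317
var_error = 12.5983

12.5983


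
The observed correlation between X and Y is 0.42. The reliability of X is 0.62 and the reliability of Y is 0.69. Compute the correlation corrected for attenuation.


r_corrected = rxy / sqrt(rxx * ryy)
= 0.42 / sqrt(0.62 * 0.69)
= 0.42 / sqrt(0.4278)
= 0.42 / 0.654064
r_corrected = 0.6421

0.6421


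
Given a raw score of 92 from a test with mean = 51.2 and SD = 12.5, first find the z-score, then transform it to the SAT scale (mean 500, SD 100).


z = (X - mean) / SD = (92 - 51.2) / 12.5
z = 40.8 / 12.5
z = 3.264
SAT-scale = SAT = 500 + 100z
Carry z at full precision (z = 40.8 / 12.5) into the conversion:
SAT-scale = 500 + 100 * (40.8 / 12.5) = 500 + 4080 / 12.5
SAT-scale = 500 + 326.4
SAT-scale = 826.4

826.4


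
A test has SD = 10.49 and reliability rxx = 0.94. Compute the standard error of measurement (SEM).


SEM = SD * sqrt(1 - rxx)
SEM = 10.49 * sqrt(1 - 0.94)
SEM = 10.49 * sqrt(0.06) = 10.49 * 0.244949
SEM = 2.5695

2.5695


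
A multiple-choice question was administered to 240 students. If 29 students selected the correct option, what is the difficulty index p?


Item difficulty p = number correct / total examinees
p = 29 / 240
p = 0.1208

0.1208


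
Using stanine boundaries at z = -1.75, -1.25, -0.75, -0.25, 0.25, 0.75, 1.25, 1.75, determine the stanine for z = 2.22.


Stanine boundaries: [-1.75, -1.25, -0.75, -0.25, 0.25, 0.75, 1.25, 1.75]
z = 2.22
Check each boundary:
  z >= -1.75 -> could be stanine 2
  z >= -1.25 -> could be stanine 3
  z >= -0.75 -> could be stanine 4
  z >= -0.25 -> could be stanine 5
  z >= 0.25 -> could be stanine 6
  z >= 0.75 -> could be stanine 7
  z >= 1.25 -> could be stanine 8
  z >= 1.75 -> could be stanine 9
Highest qualifying boundary gives stanine = 9

9


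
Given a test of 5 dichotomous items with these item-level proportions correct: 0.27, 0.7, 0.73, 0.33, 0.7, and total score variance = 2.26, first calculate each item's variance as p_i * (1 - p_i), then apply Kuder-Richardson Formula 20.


For each item, compute p_i * q_i:
  Item 1: 0.27 * 0.73 = 0.1971
  Item 2: 0.7 * 0.3 = 0.21
  Item 3: 0.73 * 0.27 = 0.1971
  Item 4: 0.33 * 0.67 = 0.2211
  Item 5: 0.7 * 0.3 = 0.21
Sum(p_i * q_i) = 0.1971 + 0.21 + 0.1971 + 0.2211 + 0.21 = 1.0353
KR-20 = (k/(k-1)) * (1 - Sum(p_i*q_i) / Var_total)
= (5/4) * (1 - 1.0353/2.26)
= 1.25 * 0.5419
KR-20 = 0.6774

0.6774


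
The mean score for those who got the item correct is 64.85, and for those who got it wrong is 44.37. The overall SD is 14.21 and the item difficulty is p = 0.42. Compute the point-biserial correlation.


q = 1 - p = 0.58
rpb = ((M1 - M0) / SD) * sqrt(p * q)
rpb = ((64.85 - 44.37) / 14.21) * sqrt(0.42 * 0.58)
rpb = 0.7113

0.7113


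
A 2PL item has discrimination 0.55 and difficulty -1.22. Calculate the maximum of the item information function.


For 2PL, max info at theta = b = -1.22
I_max = a^2 / 4 = 0.55^2 / 4
= 0.3025 / 4
I_max = 0.0756

0.0756


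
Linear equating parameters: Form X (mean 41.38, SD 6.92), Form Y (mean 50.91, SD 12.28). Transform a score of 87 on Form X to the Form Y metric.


slope = SD_Y / SD_X = 12.28 / 6.92 ~ 1.7746
intercept = mean_Y - slope * mean_X = 50.91 - (12.28 / 6.92) * 41.38 ~ -22.5216
Y = slope * X + intercept. To avoid rounding drift from the rounded slope/intercept, evaluate the equivalent form Y = mean_Y + SD_Y * (X - mean_X) / SD_X at full precision:
Y = 50.91 + 12.28 * (87 - 41.38) / 6.92
Y = 50.91 + 12.28 * 45.62 / 6.92
Y = 50.91 + 560.2136 / 6.92
Y = 50.91 + 80.9557
Y = 131.8657

131.8657


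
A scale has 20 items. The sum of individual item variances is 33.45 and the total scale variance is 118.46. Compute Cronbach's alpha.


alpha = (k/(k-1)) * (1 - sum(si^2)/s_total^2)
= (20/19) * (1 - 33.45/118.46)
alpha = 0.7554

0.7554


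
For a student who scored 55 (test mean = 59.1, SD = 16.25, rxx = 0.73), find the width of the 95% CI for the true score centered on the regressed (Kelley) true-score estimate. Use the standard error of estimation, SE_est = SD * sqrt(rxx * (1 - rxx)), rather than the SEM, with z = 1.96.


True score estimate = 0.73*55 + 0.27*59.1 = 56.107
SE_est = SD * sqrt(rxx * (1 - rxx)) = 16.25 * sqrt(0.73 * 0.27) = 16.25 * sqrt(0.1971) = 7.214341
CI = T_est +/- z * SE_est, so width = 2 * z * SE_est = 2 * 1.96 * 7.214341
Width = 28.2802

28.2802


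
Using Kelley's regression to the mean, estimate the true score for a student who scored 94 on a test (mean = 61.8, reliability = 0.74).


T_est = rxx * X + (1 - rxx) * mean
T_est = 0.74 * 94 + 0.26 * 61.8
T_est = 69.56 + 16.068
T_est = 85.628

85.628


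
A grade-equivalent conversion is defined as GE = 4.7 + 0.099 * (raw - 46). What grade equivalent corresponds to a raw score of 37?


raw - median = 37 - 46 = -9
slope * diff = 0.099 * -9 = -0.891
GE = 4.7 + -0.891
GE = 3.809

3.809


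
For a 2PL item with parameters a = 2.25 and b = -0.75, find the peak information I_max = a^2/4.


For 2PL, max info at theta = b = -0.75
I_max = a^2 / 4 = 2.25^2 / 4
= 5.0625 / 4
I_max = 1.2656

1.2656


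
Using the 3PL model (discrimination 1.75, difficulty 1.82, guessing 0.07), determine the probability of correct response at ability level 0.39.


logit = 1.75*(0.39 - 1.82) = -2.5025
P* = 1/(1 + exp(--2.5025)) = 0.0757
P = 0.07 + (1 - 0.07) * 0.0757
P = 0.1404

0.1404


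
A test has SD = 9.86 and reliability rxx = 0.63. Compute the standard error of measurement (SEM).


SEM = SD * sqrt(1 - rxx)
SEM = 9.86 * sqrt(1 - 0.63)
SEM = 9.86 * sqrt(0.37) = 9.86 * 0.608276
SEM = 5.9976

5.9976


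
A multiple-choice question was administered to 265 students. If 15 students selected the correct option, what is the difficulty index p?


Item difficulty p = number correct / total examinees
p = 15 / 265
p = 0.0566

0.0566


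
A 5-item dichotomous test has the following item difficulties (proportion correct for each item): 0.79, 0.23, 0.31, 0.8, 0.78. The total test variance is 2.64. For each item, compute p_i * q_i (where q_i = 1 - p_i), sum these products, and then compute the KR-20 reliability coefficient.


For each item, compute p_i * q_i:
  Item 1: 0.79 * 0.21 = 0.1659
  Item 2: 0.23 * 0.77 = 0.1771
  Item 3: 0.31 * 0.69 = 0.2139
  Item 4: 0.8 * 0.2 = 0.16
  Item 5: 0.78 * 0.22 = 0.1716
Sum(p_i * q_i) = 0.1659 + 0.1771 + 0.2139 + 0.16 + 0.1716 = 0.8885
KR-20 = (k/(k-1)) * (1 - Sum(p_i*q_i) / Var_total)
= (5/4) * (1 - 0.8885/2.64)
= 1.25 * 0.6634
KR-20 = 0.8293

0.8293


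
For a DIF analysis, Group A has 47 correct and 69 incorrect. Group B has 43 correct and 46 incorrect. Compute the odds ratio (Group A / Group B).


Odds_A = 47/69 = 0.6812
Odds_B = 43/46 = 0.9348
OR = Odds_A / Odds_B = 0.6812 / 0.9348
Exactly, OR = (47 * 46) / (69 * 43) = 2162 / 2967
OR = 0.7287

0.7287


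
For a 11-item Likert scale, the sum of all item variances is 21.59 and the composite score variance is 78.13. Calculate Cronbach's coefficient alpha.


alpha = (k/(k-1)) * (1 - sum(si^2)/s_total^2)
= (11/10) * (1 - 21.59/78.13)
alpha = 0.796

0.796


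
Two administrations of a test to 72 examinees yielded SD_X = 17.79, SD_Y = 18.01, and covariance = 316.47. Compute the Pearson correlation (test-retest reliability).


r = cov(X,Y) / (SD_X * SD_Y)
r = 316.47 / (17.79 * 18.01)
r = 316.47 / 320.3979
r = 0.9877

0.9877


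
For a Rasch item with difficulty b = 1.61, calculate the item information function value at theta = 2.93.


P = 1/(1+exp(-(2.93-1.61))) = 0.7892
I = P*(1-P) = 0.7892 * 0.2108
I = 0.1664

0.1664


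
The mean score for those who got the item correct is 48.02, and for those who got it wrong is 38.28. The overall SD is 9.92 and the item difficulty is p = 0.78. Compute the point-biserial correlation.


q = 1 - p = 0.22
rpb = ((M1 - M0) / SD) * sqrt(p * q)
rpb = ((48.02 - 38.28) / 9.92) * sqrt(0.78 * 0.22)
rpb = 0.4067

0.4067


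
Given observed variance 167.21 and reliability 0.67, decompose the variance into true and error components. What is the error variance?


var_true = rxx * var_obs = 0.67 * 167.21 = 112.0307
var_error = var_obs - var_true
var_error = 167.21 - 112.0307
var_error = 55.1793

55.1793


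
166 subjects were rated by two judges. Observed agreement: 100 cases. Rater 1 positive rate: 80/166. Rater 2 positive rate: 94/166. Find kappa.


P_o = 100/166 = 0.60241
P_e = (80*94 + 86*72) / 27556 = 0.497605
kappa = (P_o - P_e) / (1 - P_e)
kappa = (0.60241 - 0.497605) / (1 - 0.497605)
kappa = 0.2086

0.2086


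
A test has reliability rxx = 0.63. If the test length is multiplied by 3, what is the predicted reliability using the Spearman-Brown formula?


r_new = (n * rxx) / (1 + (n-1) * rxx)
r_new = (3 * 0.63) / (1 + 2 * 0.63)
r_new = 1.89 / 2.26
r_new = 0.8363

0.8363


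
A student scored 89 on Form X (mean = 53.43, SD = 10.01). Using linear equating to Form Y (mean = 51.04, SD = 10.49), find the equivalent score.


slope = SD_Y / SD_X = 10.49 / 10.01 ~ 1.048
intercept = mean_Y - slope * mean_X = 51.04 - (10.49 / 10.01) * 53.43 ~ -4.9521
Y = slope * X + intercept. To avoid rounding drift from the rounded slope/intercept, evaluate the equivalent form Y = mean_Y + SD_Y * (X - mean_X) / SD_X at full precision:
Y = 51.04 + 10.49 * (89 - 53.43) / 10.01
Y = 51.04 + 10.49 * 35.57 / 10.01
Y = 51.04 + 373.1293 / 10.01
Y = 51.04 + 37.2757
Y = 88.3157

88.3157


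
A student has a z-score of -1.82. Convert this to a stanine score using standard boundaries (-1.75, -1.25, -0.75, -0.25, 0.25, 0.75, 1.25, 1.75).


Stanine boundaries: [-1.75, -1.25, -0.75, -0.25, 0.25, 0.75, 1.25, 1.75]
z = -1.82
Check each boundary:
  z < -1.75
  z < -1.25
  z < -0.75
  z < -0.25
  z < 0.25
  z < 0.75
  z < 1.25
  z < 1.75
Highest qualifying boundary gives stanine = 1

1


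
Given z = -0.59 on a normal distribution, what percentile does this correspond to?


CDF(z) = 0.5 * (1 + erf(z/sqrt(2)))
erf(-0.4172) = -0.4448
CDF = 0.2776
Percentile rank = 0.2776 * 100 = 27.76

27.76


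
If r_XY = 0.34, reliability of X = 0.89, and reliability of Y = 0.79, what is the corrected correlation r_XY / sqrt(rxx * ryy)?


r_corrected = rxy / sqrt(rxx * ryy)
= 0.34 / sqrt(0.89 * 0.79)
= 0.34 / sqrt(0.7031)
= 0.34 / 0.838511
r_corrected = 0.4055

0.4055


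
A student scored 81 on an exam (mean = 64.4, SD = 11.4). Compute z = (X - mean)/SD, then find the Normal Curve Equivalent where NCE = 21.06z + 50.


z = (X - mean) / SD = (81 - 64.4) / 11.4
z = 16.6 / 11.4
z = 1.4561
NCE = NCE = 21.06z + 50
Carry z at full precision (z = 16.6 / 11.4) into the conversion:
NCE = 21.06 * (16.6 / 11.4) + 50 = 349.596 / 11.4 + 50
NCE = 30.6663 + 50
NCE = 80.6663

80.6663


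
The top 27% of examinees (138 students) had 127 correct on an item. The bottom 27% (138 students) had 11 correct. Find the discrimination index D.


p_upper = 127/138 = 0.9203
p_lower = 11/138 = 0.0797
D = 0.9203 - 0.0797 = 0.8406

0.8406


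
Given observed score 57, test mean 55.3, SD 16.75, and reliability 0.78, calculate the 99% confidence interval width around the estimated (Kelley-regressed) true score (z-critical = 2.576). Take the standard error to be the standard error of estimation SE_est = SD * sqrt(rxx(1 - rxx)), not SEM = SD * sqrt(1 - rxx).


True score estimate = 0.78*57 + 0.22*55.3 = 56.626
SE_est = SD * sqrt(rxx * (1 - rxx)) = 16.75 * sqrt(0.78 * 0.22) = 16.75 * sqrt(0.1716) = 6.938626
CI = T_est +/- z * SE_est, so width = 2 * z * SE_est = 2 * 2.576 * 6.938626
Width = 35.7478

35.7478


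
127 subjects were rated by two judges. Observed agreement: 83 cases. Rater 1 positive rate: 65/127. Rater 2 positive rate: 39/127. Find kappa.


P_o = 83/127 = 0.653543
P_e = (65*39 + 62*88) / 16129 = 0.495443
kappa = (P_o - P_e) / (1 - P_e)
kappa = (0.653543 - 0.495443) / (1 - 0.495443)
kappa = 0.3133

0.3133


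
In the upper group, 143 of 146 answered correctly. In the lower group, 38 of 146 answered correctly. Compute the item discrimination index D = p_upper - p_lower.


p_upper = 143/146 = 0.9795
p_lower = 38/146 = 0.2603
D = 0.9795 - 0.2603 = 0.7192

0.7192


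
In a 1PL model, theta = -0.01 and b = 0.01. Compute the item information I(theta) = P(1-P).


P = 1/(1+exp(-(-0.01-0.01))) = 0.495
I = P*(1-P) = 0.495 * 0.505
I = 0.25

0.25


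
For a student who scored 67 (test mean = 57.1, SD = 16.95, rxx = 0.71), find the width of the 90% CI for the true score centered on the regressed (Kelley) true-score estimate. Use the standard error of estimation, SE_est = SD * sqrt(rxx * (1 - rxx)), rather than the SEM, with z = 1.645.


True score estimate = 0.71*67 + 0.29*57.1 = 64.129
SE_est = SD * sqrt(rxx * (1 - rxx)) = 16.95 * sqrt(0.71 * 0.29) = 16.95 * sqrt(0.2059) = 7.691267
CI = T_est +/- z * SE_est, so width = 2 * z * SE_est = 2 * 1.645 * 7.691267
Width = 25.3043

25.3043


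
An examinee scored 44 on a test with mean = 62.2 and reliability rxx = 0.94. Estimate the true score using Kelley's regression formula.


T_est = rxx * X + (1 - rxx) * mean
T_est = 0.94 * 44 + 0.06 * 62.2
T_est = 41.36 + 3.732
T_est = 45.092

45.092


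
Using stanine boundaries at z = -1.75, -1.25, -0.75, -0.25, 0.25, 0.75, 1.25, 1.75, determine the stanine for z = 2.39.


Stanine boundaries: [-1.75, -1.25, -0.75, -0.25, 0.25, 0.75, 1.25, 1.75]
z = 2.39
Check each boundary:
  z >= -1.75 -> could be stanine 2
  z >= -1.25 -> could be stanine 3
  z >= -0.75 -> could be stanine 4
  z >= -0.25 -> could be stanine 5
  z >= 0.25 -> could be stanine 6
  z >= 0.75 -> could be stanine 7
  z >= 1.25 -> could be stanine 8
  z >= 1.75 -> could be stanine 9
Highest qualifying boundary gives stanine = 9

9


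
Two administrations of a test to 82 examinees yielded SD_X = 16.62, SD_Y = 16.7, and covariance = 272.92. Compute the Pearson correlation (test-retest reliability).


r = cov(X,Y) / (SD_X * SD_Y)
r = 272.92 / (16.62 * 16.7)
r = 272.92 / 277.554
r = 0.9833

0.9833


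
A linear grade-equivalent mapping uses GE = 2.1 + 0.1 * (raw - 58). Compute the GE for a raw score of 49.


raw - median = 49 - 58 = -9
slope * diff = 0.1 * -9 = -0.9
GE = 2.1 + -0.9
GE = 1.2

1.2


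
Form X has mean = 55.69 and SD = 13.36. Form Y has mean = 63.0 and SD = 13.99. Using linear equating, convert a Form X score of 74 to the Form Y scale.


slope = SD_Y / SD_X = 13.99 / 13.36 ~ 1.0472
intercept = mean_Y - slope * mean_X = 63.0 - (13.99 / 13.36) * 55.69 ~ 4.6839
Y = slope * X + intercept. To avoid rounding drift from the rounded slope/intercept, evaluate the equivalent form Y = mean_Y + SD_Y * (X - mean_X) / SD_X at full precision:
Y = 63.0 + 13.99 * (74 - 55.69) / 13.36
Y = 63.0 + 13.99 * 18.31 / 13.36
Y = 63.0 + 256.1569 / 13.36
Y = 63.0 + 19.1734
Y = 82.1734

82.1734


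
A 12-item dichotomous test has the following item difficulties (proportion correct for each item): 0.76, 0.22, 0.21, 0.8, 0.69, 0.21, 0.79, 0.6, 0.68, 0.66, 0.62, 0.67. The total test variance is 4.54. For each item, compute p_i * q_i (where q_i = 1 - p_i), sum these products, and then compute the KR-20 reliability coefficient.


For each item, compute p_i * q_i:
  Item 1: 0.76 * 0.24 = 0.1824
  Item 2: 0.22 * 0.78 = 0.1716
  Item 3: 0.21 * 0.79 = 0.1659
  Item 4: 0.8 * 0.2 = 0.16
  Item 5: 0.69 * 0.31 = 0.2139
  Item 6: 0.21 * 0.79 = 0.1659
  Item 7: 0.79 * 0.21 = 0.1659
  Item 8: 0.6 * 0.4 = 0.24
  Item 9: 0.68 * 0.32 = 0.2176
  Item 10: 0.66 * 0.34 = 0.2244
  Item 11: 0.62 * 0.38 = 0.2356
  Item 12: 0.67 * 0.33 = 0.2211
Sum(p_i * q_i) = 0.1824 + 0.1716 + 0.1659 + 0.16 + 0.2139 + 0.1659 + 0.1659 + 0.24 + 0.2176 + 0.2244 + 0.2356 + 0.2211 = 2.3643
KR-20 = (k/(k-1)) * (1 - Sum(p_i*q_i) / Var_total)
= (12/11) * (1 - 2.3643/4.54)
= 1.0909 * 0.4792
KR-20 = 0.5228

0.5228


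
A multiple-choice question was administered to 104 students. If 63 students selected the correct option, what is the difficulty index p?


Item difficulty p = number correct / total examinees
p = 63 / 104
p = 0.6058

0.6058


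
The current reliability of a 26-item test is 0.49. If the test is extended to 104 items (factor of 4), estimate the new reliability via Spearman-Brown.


r_new = (n * rxx) / (1 + (n-1) * rxx)
r_new = (4 * 0.49) / (1 + 3 * 0.49)
r_new = 1.96 / 2.47
r_new = 0.7935

0.7935


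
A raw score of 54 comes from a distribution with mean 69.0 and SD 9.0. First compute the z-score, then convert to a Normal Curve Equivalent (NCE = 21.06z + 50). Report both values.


z = (X - mean) / SD = (54 - 69.0) / 9.0
z = -15.0 / 9.0
z = -1.6667
NCE = NCE = 21.06z + 50
Carry z at full precision (z = -15.0 / 9.0) into the conversion:
NCE = 21.06 * (-15.0 / 9.0) + 50 = -315.9 / 9.0 + 50
NCE = -35.1 + 50
NCE = 14.9

14.9


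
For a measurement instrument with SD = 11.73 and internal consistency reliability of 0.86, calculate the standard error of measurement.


SEM = SD * sqrt(1 - rxx)
SEM = 11.73 * sqrt(1 - 0.86)
SEM = 11.73 * sqrt(0.14) = 11.73 * 0.374166
SEM = 4.389

4.389


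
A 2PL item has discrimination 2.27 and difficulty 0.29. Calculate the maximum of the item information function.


For 2PL, max info at theta = b = 0.29
I_max = a^2 / 4 = 2.27^2 / 4
= 5.1529 / 4
I_max = 1.2882

1.2882


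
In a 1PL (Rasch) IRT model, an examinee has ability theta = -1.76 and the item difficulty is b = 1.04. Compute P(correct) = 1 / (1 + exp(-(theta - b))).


theta - b = -1.76 - 1.04 = -2.8
exp(-(theta - b)) = exp(2.8) = 16.4446
P = 1 / (1 + 16.4446)
P = 0.0573

0.0573


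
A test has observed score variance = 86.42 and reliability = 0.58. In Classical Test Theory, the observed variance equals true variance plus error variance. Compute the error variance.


var_true = rxx * var_obs = 0.58 * 86.42 = 50.1236
var_error = var_obs - var_true
var_error = 86.42 - 50.1236
var_error = 36.2964

36.2964


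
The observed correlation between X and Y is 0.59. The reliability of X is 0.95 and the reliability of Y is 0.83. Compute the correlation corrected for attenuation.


r_corrected = rxy / sqrt(rxx * ryy)
= 0.59 / sqrt(0.95 * 0.83)
= 0.59 / sqrt(0.7885)
= 0.59 / 0.887975
r_corrected = 0.6644

0.6644


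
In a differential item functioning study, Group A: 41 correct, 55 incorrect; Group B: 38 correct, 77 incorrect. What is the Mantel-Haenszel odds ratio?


Odds_A = 41/55 = 0.7455
Odds_B = 38/77 = 0.4935
OR = Odds_A / Odds_B = 0.7455 / 0.4935
Exactly, OR = (41 * 77) / (55 * 38) = 3157 / 2090
OR = 1.5105

1.5105


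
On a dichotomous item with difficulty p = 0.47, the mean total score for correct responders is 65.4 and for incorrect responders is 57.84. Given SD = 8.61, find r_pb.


q = 1 - p = 0.53
rpb = ((M1 - M0) / SD) * sqrt(p * q)
rpb = ((65.4 - 57.84) / 8.61) * sqrt(0.47 * 0.53)
rpb = 0.4382

0.4382


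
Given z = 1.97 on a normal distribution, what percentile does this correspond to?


CDF(z) = 0.5 * (1 + erf(z/sqrt(2)))
erf(1.393) = 0.9512
CDF = 0.9756
Percentile rank = 0.9756 * 100 = 97.56

97.56


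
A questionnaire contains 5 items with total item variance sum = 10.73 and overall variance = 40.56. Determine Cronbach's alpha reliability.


alpha = (k/(k-1)) * (1 - sum(si^2)/s_total^2)
= (5/4) * (1 - 10.73/40.56)
alpha = 0.9193

0.9193


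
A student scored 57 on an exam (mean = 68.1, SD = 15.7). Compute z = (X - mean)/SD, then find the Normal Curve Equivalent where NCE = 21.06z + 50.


z = (X - mean) / SD = (57 - 68.1) / 15.7
z = -11.1 / 15.7
z = -0.707
NCE = NCE = 21.06z + 50
Carry z at full precision (z = -11.1 / 15.7) into the conversion:
NCE = 21.06 * (-11.1 / 15.7) + 50 = -233.766 / 15.7 + 50
NCE = -14.8896 + 50
NCE = 35.1104

35.1104


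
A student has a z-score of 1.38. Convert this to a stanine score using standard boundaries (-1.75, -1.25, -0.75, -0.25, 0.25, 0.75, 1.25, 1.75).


Stanine boundaries: [-1.75, -1.25, -0.75, -0.25, 0.25, 0.75, 1.25, 1.75]
z = 1.38
Check each boundary:
  z >= -1.75 -> could be stanine 2
  z >= -1.25 -> could be stanine 3
  z >= -0.75 -> could be stanine 4
  z >= -0.25 -> could be stanine 5
  z >= 0.25 -> could be stanine 6
  z >= 0.75 -> could be stanine 7
  z >= 1.25 -> could be stanine 8
  z < 1.75
Highest qualifying boundary gives stanine = 8

8


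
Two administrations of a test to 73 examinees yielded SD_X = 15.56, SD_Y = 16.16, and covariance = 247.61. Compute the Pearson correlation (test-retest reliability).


r = cov(X,Y) / (SD_X * SD_Y)
r = 247.61 / (15.56 * 16.16)
r = 247.61 / 251.4496
r = 0.9847

0.9847


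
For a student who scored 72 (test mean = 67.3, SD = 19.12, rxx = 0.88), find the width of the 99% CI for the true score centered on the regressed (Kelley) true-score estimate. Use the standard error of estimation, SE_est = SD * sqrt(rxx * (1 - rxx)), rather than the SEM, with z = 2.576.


True score estimate = 0.88*72 + 0.12*67.3 = 71.436
SE_est = SD * sqrt(rxx * (1 - rxx)) = 19.12 * sqrt(0.88 * 0.12) = 19.12 * sqrt(0.1056) = 6.213265
CI = T_est +/- z * SE_est, so width = 2 * z * SE_est = 2 * 2.576 * 6.213265
Width = 32.0107

32.0107
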